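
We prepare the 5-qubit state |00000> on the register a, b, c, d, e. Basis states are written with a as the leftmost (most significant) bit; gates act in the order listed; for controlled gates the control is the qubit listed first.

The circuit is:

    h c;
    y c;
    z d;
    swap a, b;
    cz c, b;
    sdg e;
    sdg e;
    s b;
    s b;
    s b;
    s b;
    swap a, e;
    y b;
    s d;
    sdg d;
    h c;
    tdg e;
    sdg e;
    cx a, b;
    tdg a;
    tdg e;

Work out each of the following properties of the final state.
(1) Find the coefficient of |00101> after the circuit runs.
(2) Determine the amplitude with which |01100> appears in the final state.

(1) |00101> carries amplitude 0 in the final state. Key observation: steps 8-11 multiply out to the identity, so the circuit reduces to the remaining gates.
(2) |01100> carries amplitude 1 in the final state.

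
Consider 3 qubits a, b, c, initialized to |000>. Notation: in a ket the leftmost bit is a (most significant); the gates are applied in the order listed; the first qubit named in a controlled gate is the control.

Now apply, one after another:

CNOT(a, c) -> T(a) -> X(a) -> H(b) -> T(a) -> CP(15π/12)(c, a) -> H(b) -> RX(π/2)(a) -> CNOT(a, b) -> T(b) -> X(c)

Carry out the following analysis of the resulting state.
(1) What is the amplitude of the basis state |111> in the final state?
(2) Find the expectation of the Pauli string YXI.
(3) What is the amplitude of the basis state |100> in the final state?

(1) The final state's coefficient on |111> equals sqrt(2)*I/2.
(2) In the final state, YXI has expectation sqrt(2)/2.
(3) The final state's coefficient on |100> equals 0.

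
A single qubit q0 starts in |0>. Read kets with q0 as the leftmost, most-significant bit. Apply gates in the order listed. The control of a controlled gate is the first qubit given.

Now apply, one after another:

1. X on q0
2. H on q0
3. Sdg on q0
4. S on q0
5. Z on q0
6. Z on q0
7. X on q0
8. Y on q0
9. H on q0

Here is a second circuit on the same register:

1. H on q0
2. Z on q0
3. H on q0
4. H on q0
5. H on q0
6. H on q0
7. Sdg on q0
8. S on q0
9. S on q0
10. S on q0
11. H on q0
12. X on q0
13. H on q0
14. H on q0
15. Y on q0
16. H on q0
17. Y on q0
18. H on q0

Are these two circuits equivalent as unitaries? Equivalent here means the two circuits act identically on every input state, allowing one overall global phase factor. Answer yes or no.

No, they are not equivalent — no single phase factor reconciles the two unitaries.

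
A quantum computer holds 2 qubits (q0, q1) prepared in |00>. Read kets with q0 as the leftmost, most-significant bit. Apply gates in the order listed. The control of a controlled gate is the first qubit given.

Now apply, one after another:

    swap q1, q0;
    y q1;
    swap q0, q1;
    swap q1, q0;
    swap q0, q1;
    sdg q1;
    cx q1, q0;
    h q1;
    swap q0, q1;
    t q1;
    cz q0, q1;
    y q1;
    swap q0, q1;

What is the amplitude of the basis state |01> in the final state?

The final state's coefficient on |01> equals -sqrt(2)*exp(I*pi/4)/2.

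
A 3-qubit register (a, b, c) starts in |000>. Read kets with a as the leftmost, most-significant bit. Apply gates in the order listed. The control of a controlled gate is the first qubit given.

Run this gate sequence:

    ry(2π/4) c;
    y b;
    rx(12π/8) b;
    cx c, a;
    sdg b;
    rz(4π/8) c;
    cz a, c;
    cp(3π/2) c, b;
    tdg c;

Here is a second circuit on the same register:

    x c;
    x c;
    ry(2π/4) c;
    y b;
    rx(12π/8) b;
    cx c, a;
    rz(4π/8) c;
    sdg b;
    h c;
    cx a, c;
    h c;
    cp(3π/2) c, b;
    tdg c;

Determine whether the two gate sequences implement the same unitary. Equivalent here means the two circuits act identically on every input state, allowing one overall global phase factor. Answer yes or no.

Yes — the two circuits implement the same unitary up to a global phase.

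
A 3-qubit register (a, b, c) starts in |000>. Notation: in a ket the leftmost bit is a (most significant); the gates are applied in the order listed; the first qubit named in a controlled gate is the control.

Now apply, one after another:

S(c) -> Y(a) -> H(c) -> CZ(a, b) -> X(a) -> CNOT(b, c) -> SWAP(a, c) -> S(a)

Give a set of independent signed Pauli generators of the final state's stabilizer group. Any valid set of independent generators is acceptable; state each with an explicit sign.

The final state is stabilized by the group generated by +YII, +IZI, +IIZ; other independent generating sets are equally valid.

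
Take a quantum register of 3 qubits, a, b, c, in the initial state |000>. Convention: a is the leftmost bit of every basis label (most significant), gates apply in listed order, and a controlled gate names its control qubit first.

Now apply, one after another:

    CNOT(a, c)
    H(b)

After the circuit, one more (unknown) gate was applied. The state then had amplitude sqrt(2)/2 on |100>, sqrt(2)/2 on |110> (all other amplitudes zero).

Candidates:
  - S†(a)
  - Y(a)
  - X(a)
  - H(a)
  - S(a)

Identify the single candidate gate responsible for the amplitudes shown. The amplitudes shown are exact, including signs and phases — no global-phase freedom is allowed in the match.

The applied gate was X(a).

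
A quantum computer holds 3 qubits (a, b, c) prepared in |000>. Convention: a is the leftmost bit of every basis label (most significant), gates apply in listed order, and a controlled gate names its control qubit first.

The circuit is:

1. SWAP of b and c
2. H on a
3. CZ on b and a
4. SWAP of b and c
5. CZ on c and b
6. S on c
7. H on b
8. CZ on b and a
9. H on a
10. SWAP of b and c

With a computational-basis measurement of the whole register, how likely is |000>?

Outcome |000> occurs with probability 1/2.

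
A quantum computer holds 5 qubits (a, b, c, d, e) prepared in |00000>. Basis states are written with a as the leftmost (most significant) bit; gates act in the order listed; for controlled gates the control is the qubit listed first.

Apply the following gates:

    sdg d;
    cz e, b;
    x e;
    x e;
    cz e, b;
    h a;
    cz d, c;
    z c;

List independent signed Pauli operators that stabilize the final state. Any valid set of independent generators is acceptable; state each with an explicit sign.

The stabilizer group can be generated by +XIIII, +IZIII, +IIZII, +IIIZI, +IIIIZ, among other valid generating sets. Key observation: gates 2-5 undo each other exactly, leaving only the rest of the circuit to track.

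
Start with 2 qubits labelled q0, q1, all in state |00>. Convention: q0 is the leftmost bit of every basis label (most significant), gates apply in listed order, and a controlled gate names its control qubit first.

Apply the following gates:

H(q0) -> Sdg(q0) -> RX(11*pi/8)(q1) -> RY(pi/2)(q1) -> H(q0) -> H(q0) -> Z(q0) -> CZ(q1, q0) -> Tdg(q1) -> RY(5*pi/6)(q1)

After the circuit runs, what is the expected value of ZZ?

The expectation value of ZZ is sqrt(2)*(-sqrt(sqrt(2) + 2) + sqrt(2 - sqrt(2)))/8. Key observation: the block from step 5 through step 6 cancels to the identity and can be dropped.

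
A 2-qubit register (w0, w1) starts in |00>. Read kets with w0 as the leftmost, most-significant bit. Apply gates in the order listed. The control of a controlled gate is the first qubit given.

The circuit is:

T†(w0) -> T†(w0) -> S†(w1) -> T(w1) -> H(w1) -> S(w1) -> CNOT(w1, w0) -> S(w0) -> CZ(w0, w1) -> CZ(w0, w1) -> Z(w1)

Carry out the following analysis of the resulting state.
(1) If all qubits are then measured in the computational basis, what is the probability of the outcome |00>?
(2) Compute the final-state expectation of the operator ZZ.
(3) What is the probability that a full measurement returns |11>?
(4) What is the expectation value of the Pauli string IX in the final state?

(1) Outcome |00> occurs with probability 1/2.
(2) In the final state, ZZ has expectation 1.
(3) The probability of measuring |11> is 1/2.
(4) The expectation value of IX is 0.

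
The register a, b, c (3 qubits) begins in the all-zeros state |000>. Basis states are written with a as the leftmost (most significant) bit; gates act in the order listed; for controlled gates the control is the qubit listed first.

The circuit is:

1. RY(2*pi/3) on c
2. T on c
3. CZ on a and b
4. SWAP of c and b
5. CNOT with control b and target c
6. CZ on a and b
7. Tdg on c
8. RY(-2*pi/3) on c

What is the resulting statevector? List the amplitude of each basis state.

The resulting statevector has amplitude 1/4 on |000>, -sqrt(3)/4 on |001>, 3/4 on |010>, sqrt(3)/4 on |011>, 0 on |100>, 0 on |101>, 0 on |110>, 0 on |111>.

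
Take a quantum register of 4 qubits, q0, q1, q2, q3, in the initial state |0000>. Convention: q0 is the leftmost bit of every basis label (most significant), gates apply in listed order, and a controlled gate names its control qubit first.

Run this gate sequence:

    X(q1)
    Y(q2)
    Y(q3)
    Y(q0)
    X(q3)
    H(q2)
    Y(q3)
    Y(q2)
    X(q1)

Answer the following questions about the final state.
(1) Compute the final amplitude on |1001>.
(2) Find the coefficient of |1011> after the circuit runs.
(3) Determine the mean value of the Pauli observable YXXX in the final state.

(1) The final state's coefficient on |1001> equals sqrt(2)*I/2.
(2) The amplitude on |1011> is sqrt(2)*I/2.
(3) The expectation value of YXXX is 0.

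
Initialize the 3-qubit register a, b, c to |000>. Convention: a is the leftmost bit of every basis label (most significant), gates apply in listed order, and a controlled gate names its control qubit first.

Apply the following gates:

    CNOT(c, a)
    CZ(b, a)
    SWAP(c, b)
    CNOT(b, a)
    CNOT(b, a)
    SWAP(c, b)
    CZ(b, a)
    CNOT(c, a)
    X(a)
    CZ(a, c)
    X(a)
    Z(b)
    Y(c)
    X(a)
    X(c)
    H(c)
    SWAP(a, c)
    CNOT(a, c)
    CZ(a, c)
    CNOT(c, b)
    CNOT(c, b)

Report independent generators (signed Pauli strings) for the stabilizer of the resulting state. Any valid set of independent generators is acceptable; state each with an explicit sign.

The final state is stabilized by the group generated by +XIX, -ZIZ, +IZI; other independent generating sets are equally valid. Key observation: the block from step 1 through step 8 cancels to the identity and can be dropped.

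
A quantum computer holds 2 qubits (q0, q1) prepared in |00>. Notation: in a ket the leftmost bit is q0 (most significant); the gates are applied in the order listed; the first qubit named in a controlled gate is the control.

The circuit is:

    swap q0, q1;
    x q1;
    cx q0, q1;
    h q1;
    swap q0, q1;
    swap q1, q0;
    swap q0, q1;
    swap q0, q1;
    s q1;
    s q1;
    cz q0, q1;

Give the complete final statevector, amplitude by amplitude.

The final amplitudes are sqrt(2)/2 on |00>, sqrt(2)/2 on |01>, 0 on |10>, 0 on |11>.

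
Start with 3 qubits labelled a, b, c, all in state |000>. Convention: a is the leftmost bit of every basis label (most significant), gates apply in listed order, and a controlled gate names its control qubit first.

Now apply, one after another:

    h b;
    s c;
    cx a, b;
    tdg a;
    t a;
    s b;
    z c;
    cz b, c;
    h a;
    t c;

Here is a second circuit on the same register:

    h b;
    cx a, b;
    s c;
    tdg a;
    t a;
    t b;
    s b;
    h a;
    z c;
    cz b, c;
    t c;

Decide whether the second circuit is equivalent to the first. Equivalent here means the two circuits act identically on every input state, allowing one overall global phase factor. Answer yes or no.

No, they are not equivalent — no single phase factor reconciles the two unitaries.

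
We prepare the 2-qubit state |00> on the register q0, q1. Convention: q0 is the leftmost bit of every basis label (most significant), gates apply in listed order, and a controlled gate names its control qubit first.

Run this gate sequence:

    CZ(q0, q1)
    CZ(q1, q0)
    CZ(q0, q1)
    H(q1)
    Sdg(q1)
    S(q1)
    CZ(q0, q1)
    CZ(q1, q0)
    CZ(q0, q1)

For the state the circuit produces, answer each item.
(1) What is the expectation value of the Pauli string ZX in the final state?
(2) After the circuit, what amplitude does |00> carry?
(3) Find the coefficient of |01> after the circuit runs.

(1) In the final state, ZX has expectation 1.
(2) The amplitude on |00> is sqrt(2)/2.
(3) The amplitude on |01> is sqrt(2)/2.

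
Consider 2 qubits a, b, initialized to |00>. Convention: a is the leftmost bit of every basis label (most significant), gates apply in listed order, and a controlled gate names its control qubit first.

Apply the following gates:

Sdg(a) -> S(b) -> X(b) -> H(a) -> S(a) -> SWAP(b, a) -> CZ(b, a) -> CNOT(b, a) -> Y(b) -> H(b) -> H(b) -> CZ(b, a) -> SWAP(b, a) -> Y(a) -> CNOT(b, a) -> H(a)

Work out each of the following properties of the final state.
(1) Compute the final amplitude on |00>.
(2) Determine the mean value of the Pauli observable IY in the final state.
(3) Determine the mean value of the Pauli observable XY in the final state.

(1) |00> carries amplitude -I/2 in the final state.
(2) In the final state, IY has expectation -1.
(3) The observable XY averages to 1.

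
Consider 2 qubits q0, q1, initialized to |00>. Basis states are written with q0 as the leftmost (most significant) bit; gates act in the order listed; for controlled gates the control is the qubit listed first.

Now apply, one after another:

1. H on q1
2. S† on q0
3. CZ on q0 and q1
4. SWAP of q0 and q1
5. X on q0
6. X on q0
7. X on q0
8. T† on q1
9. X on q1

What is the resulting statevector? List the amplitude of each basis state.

The final amplitudes are 0 on |00>, sqrt(2)/2 on |01>, 0 on |10>, sqrt(2)/2 on |11>. Key observation: steps 5-6 multiply out to the identity, so the circuit reduces to the remaining gates.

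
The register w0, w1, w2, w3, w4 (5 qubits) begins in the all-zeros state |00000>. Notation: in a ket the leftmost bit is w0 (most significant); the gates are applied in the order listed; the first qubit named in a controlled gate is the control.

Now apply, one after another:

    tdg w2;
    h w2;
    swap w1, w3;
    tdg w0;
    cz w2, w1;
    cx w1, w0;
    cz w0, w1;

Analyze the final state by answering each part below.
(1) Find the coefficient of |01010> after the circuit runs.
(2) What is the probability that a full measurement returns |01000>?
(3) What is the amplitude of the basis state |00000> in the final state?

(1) |01010> carries amplitude 0 in the final state.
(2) Outcome |01000> occurs with probability 0.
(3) |00000> carries amplitude sqrt(2)/2 in the final state.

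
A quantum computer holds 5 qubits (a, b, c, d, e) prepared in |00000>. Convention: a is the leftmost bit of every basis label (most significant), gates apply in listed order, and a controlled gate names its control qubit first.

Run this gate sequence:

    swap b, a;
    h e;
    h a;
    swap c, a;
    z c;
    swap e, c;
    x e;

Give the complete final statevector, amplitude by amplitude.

The final amplitudes are -1/2 on |00000>, 1/2 on |00001>, -1/2 on |00100>, 1/2 on |00101>, and 0 on every other basis state.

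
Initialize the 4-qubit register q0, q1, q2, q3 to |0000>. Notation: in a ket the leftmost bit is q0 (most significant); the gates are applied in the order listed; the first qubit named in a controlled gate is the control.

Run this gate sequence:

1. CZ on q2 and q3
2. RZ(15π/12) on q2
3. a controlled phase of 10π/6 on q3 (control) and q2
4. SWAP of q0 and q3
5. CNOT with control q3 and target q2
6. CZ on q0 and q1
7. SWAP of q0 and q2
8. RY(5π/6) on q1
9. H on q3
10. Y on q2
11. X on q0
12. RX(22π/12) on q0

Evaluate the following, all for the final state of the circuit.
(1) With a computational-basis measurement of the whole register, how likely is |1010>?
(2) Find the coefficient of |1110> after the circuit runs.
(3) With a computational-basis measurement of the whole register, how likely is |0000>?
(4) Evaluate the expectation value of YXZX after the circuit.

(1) A full measurement returns |1010> with probability 1/32.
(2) |1110> carries amplitude (sqrt(6) + 2*sqrt(2))*exp(7*I*pi/8)/8 in the final state.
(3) Outcome |0000> occurs with probability 0.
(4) In the final state, YXZX has expectation 1/4.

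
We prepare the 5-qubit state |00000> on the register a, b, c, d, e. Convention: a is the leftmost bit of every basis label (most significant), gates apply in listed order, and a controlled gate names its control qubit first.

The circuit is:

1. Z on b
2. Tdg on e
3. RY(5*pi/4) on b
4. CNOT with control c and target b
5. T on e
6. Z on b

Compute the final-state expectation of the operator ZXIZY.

The expectation value of ZXIZY is 0.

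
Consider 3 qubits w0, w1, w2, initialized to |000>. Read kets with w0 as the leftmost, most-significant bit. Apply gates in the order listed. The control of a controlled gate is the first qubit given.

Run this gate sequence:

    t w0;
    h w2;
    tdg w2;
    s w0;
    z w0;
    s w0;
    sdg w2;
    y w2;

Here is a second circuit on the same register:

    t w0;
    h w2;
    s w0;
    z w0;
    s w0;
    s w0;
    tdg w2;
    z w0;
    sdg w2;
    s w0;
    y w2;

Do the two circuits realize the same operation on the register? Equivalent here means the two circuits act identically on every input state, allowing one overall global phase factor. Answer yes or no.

Yes, they are equivalent — the unitaries differ by at most a global phase.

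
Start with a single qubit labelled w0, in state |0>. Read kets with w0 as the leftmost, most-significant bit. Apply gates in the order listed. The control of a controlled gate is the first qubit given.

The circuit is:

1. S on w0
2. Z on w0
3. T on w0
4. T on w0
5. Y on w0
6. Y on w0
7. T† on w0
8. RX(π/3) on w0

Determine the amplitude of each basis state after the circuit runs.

After the circuit, the state carries amplitude sqrt(3)/2 on |0>, -I/2 on |1>. Key observation: the block from step 4 through step 7 cancels to the identity and can be dropped.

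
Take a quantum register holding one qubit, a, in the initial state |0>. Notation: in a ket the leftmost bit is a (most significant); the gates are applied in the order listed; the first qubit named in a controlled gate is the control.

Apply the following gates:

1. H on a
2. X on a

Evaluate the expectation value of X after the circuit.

The expectation value of X is 1.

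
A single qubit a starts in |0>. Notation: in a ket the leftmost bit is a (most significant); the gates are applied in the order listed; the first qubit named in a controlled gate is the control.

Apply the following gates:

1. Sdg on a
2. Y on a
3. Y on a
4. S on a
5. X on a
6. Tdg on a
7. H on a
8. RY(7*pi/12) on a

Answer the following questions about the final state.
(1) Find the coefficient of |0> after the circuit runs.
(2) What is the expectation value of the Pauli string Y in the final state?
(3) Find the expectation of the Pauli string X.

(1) The amplitude on |0> is (-sqrt(6*sqrt(2) + 12)/8 - sqrt(2*sqrt(2) + 4)/8 - sqrt(12 - 6*sqrt(2))/8 + sqrt(4 - 2*sqrt(2))/8)*exp(3*I*pi/4). Key observation: the block from step 1 through step 4 cancels to the identity and can be dropped.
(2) The expectation value of Y is 0.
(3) The observable X averages to -sqrt(2)/4 + sqrt(6)/4.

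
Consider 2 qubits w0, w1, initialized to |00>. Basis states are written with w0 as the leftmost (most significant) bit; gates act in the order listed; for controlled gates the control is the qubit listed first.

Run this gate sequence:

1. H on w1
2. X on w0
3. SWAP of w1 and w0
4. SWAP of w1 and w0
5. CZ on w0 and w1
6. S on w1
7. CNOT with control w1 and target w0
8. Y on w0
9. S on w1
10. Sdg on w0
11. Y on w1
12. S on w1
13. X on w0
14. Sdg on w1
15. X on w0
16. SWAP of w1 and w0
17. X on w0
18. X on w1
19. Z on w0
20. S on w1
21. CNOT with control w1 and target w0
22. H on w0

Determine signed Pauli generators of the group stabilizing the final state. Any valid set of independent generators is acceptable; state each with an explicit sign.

The stabilizer group can be generated by -XI, +IX, among other valid generating sets. Key observation: the block from step 3 through step 4 cancels to the identity and can be dropped.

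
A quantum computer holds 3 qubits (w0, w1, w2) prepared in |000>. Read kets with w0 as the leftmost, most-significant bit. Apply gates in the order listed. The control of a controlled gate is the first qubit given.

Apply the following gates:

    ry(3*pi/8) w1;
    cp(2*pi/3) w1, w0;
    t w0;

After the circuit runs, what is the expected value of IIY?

In the final state, IIY has expectation 0.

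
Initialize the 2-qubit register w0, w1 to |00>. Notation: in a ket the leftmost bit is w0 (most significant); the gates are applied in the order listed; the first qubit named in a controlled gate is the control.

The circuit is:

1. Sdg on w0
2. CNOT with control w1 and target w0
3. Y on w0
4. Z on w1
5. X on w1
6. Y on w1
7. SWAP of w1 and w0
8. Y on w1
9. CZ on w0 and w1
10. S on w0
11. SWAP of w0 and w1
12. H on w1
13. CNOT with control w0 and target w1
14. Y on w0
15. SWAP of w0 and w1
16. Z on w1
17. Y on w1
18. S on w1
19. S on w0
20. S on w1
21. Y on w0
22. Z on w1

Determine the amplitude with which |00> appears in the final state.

The amplitude on |00> is sqrt(2)*I/2.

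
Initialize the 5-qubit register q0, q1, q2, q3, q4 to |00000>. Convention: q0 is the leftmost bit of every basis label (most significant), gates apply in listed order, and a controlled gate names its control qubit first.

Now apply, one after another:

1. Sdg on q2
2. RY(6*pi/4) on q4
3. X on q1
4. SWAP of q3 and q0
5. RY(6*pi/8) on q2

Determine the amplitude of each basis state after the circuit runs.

The resulting statevector has amplitude -sqrt(4 - 2*sqrt(2))/4 on |01000>, sqrt(4 - 2*sqrt(2))/4 on |01001>, -sqrt(2*sqrt(2) + 4)/4 on |01100>, sqrt(2*sqrt(2) + 4)/4 on |01101>, and 0 on every other basis state.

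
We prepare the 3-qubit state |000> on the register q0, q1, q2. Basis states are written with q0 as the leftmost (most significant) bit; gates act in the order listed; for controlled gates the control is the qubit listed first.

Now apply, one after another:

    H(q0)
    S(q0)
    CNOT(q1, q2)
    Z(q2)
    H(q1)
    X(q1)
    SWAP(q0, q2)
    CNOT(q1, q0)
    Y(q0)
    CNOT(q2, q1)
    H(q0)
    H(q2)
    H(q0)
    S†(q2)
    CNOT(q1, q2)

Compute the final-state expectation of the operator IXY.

The expectation value of IXY is 0.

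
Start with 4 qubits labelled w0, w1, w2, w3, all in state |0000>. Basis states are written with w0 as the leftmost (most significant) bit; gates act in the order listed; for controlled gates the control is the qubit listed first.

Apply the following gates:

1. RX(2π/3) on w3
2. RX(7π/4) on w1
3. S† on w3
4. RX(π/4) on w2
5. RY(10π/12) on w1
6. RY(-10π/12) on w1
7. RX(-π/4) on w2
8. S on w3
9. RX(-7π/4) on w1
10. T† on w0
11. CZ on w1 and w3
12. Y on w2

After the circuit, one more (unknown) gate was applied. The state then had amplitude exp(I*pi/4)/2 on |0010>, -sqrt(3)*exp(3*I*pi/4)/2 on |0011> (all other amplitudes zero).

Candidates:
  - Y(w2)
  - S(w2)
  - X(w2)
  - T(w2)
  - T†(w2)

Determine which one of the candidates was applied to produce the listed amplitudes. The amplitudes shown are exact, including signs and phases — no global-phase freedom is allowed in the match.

The applied gate was T†(w2). Key observation: the block from step 2 through step 9 cancels to the identity and can be dropped.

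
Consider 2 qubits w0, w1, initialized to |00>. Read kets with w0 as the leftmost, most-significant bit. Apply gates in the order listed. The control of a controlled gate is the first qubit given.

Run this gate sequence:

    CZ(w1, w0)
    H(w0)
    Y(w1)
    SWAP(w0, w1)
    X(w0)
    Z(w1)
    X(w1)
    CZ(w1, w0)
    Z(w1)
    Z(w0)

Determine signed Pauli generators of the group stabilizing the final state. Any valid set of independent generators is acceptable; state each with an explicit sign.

The final state is stabilized by the group generated by +IX, +ZI; other independent generating sets are equally valid.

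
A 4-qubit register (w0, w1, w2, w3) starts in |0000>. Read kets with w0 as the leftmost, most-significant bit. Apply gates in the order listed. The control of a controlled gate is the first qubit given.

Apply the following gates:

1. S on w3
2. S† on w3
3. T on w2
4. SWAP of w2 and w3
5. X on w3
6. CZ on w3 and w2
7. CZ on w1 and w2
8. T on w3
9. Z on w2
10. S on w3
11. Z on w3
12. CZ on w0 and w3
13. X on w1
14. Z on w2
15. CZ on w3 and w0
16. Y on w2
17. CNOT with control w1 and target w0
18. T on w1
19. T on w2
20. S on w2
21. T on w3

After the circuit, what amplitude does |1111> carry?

|1111> carries amplitude -I in the final state.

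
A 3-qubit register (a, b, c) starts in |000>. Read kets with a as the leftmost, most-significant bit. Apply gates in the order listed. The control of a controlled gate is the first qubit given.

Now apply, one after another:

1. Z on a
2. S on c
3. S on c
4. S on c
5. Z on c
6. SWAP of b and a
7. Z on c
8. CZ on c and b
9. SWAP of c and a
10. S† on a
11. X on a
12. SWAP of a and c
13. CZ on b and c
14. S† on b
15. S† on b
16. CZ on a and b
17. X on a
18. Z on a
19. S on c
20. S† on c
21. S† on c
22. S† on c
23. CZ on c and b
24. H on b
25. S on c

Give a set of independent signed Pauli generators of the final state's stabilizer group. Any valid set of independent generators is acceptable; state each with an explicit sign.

One valid set of independent stabilizer generators is +IXI, -ZII, -IIZ (any independent generating set of the same group is equally correct). Key observation: steps 19-20 multiply out to the identity, so the circuit reduces to the remaining gates.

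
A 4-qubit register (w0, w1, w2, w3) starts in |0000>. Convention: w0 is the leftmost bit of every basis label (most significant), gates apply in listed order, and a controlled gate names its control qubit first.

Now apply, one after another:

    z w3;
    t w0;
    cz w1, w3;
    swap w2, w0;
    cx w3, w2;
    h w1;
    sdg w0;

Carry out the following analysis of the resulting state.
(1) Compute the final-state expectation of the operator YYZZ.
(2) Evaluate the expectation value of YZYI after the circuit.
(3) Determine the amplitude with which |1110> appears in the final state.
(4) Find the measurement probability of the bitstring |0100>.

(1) The observable YYZZ averages to 0.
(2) In the final state, YZYI has expectation 0.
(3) The amplitude on |1110> is 0.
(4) The probability of measuring |0100> is 1/2.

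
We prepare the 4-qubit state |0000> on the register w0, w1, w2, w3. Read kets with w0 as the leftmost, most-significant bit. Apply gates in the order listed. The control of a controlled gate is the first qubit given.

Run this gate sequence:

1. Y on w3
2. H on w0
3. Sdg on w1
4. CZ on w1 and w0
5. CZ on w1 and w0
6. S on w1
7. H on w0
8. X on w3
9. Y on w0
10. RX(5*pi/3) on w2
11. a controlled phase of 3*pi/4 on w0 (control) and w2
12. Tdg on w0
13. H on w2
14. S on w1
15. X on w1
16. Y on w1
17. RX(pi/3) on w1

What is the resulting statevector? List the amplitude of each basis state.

The final amplitudes are -3*sqrt(2)*exp(I*pi/4)/8 + sqrt(6)*I/8 on |1000>, -3*sqrt(2)*exp(I*pi/4)/8 - sqrt(6)*I/8 on |1010>, sqrt(2)/8 + sqrt(6)*exp(3*I*pi/4)/8 on |1100>, -sqrt(2)/8 + sqrt(6)*exp(3*I*pi/4)/8 on |1110>, and 0 on every other basis state. Key observation: gates 2-7 undo each other exactly, leaving only the rest of the circuit to track.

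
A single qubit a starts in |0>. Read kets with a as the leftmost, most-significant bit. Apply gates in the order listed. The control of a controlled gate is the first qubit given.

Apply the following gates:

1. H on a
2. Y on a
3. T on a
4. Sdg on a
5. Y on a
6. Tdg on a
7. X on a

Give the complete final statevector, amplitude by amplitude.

After the circuit, the state carries amplitude -sqrt(2)*exp(3*I*pi/4)/2 on |0>, -sqrt(2)*exp(3*I*pi/4)/2 on |1>.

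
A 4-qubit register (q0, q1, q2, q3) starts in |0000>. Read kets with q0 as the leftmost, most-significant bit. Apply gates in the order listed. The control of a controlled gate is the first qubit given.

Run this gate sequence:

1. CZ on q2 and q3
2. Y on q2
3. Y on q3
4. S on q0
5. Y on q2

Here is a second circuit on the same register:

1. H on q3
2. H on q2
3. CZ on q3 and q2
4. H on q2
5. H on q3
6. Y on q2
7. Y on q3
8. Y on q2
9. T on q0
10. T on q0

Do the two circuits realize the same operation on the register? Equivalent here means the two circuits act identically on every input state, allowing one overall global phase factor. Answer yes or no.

No: there is an input state on which the two circuits produce genuinely different outputs (not merely differing by a phase).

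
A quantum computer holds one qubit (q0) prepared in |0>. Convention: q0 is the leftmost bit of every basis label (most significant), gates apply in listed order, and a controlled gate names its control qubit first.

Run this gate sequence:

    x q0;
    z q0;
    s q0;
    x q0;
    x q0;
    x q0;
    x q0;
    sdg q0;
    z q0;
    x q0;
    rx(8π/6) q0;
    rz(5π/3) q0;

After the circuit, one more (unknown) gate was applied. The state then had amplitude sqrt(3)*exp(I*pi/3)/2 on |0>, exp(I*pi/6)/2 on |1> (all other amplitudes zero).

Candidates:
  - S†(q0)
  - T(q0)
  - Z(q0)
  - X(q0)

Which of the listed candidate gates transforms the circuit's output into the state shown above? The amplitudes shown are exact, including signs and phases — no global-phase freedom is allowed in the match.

The unique candidate consistent with the amplitudes is X(q0).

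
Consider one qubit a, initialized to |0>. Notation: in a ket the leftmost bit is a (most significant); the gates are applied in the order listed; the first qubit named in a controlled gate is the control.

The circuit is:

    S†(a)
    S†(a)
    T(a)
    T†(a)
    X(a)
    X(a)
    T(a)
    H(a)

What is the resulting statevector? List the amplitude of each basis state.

The final amplitudes are sqrt(2)/2 on |0>, sqrt(2)/2 on |1>.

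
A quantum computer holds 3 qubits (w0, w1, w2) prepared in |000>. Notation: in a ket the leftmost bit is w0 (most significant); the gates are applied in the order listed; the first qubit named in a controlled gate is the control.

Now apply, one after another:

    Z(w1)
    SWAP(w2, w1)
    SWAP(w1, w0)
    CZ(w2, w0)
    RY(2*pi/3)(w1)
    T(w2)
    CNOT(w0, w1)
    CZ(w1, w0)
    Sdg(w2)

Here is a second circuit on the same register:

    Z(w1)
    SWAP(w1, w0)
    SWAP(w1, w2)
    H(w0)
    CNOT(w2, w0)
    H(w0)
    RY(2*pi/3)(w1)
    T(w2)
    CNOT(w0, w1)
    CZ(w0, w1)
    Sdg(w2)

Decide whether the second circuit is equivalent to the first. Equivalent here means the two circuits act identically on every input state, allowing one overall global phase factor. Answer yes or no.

No: there is an input state on which the two circuits produce genuinely different outputs (not merely differing by a phase).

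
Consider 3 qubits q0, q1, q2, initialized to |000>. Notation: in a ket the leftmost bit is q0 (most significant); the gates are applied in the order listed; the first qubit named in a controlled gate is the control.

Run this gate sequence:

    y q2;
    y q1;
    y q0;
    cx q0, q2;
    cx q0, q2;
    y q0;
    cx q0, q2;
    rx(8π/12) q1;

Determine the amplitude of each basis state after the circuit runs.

The resulting statevector has amplitude sqrt(3)*I/2 on |001>, -1/2 on |011>, and 0 on every other basis state. Key observation: the block from step 3 through step 6 cancels to the identity and can be dropped.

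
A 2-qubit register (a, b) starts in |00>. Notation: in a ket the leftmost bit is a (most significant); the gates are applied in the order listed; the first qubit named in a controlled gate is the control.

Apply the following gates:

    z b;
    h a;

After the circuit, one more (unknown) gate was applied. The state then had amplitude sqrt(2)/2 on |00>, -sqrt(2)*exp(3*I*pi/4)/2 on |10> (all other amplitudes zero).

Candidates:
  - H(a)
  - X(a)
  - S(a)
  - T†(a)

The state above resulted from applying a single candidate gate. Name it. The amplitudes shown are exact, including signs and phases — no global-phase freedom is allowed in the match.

The unique candidate consistent with the amplitudes is T†(a).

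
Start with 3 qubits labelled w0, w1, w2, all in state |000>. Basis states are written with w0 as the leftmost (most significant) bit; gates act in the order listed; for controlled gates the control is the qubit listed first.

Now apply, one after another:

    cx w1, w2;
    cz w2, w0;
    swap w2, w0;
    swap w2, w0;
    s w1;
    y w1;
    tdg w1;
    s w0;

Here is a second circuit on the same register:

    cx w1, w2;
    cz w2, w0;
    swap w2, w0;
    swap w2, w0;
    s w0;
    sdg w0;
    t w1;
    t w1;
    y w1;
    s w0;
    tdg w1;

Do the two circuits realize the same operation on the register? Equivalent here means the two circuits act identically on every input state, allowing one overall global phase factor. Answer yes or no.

Yes: on every input state the two circuits agree up to one overall phase factor.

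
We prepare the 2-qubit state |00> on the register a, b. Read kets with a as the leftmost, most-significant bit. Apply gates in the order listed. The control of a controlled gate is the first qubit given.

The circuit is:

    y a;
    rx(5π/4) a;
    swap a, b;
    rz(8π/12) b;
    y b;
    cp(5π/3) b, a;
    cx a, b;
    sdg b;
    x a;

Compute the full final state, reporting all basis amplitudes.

After the circuit, the state carries amplitude 0 on |00>, 0 on |01>, -sqrt(2 - sqrt(2))*exp(I*pi/3)/2 on |10>, -sqrt(sqrt(2) + 2)*exp(2*I*pi/3)/2 on |11>.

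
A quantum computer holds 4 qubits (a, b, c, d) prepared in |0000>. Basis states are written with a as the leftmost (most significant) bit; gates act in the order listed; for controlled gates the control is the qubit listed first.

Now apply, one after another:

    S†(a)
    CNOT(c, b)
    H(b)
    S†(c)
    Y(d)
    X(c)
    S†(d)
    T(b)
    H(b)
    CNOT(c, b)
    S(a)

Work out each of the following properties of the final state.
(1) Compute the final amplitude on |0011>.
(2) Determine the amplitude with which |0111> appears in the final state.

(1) |0011> carries amplitude 1/2 - exp(I*pi/4)/2 in the final state.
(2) The final state's coefficient on |0111> equals 1/2 + exp(I*pi/4)/2.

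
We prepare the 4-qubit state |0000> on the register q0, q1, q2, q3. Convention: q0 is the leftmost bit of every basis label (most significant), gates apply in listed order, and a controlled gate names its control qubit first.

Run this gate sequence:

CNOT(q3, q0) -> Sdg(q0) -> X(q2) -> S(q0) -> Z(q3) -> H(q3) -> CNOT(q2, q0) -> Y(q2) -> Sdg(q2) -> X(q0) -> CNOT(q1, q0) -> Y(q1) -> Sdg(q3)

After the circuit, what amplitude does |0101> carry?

|0101> carries amplitude -sqrt(2)*I/2 in the final state.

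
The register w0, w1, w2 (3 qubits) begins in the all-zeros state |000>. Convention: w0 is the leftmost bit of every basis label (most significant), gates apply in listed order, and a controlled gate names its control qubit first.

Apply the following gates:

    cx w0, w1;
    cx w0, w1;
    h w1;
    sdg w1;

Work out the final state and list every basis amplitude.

The final amplitudes are sqrt(2)/2 on |000>, -sqrt(2)*I/2 on |010>, and 0 on every other basis state. Key observation: steps 1-2 multiply out to the identity, so the circuit reduces to the remaining gates.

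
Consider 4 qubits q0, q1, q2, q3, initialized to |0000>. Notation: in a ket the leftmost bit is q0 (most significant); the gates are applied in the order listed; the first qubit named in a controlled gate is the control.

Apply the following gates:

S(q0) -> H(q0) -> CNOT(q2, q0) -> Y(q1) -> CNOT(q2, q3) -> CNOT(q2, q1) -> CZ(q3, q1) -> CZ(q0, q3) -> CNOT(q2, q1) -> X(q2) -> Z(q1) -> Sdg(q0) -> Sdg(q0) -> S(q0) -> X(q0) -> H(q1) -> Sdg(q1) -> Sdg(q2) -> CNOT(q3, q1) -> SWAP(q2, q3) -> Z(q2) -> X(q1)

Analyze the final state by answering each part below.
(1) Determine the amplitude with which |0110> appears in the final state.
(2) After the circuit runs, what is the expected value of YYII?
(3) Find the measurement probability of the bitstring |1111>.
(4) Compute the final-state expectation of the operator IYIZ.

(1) The amplitude on |0110> is 0.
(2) In the final state, YYII has expectation -1.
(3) A full measurement returns |1111> with probability 0.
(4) The observable IYIZ averages to 1.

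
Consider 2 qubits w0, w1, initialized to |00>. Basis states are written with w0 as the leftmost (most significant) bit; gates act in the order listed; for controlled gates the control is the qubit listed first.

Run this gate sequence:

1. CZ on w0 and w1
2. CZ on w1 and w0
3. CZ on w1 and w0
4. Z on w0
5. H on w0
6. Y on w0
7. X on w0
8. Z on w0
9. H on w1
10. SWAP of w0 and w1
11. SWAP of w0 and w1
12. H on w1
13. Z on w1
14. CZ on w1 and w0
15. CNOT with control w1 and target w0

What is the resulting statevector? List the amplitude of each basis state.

The final amplitudes are sqrt(2)*I/2 on |00>, 0 on |01>, sqrt(2)*I/2 on |10>, 0 on |11>. Key observation: gates 9-12 undo each other exactly, leaving only the rest of the circuit to track.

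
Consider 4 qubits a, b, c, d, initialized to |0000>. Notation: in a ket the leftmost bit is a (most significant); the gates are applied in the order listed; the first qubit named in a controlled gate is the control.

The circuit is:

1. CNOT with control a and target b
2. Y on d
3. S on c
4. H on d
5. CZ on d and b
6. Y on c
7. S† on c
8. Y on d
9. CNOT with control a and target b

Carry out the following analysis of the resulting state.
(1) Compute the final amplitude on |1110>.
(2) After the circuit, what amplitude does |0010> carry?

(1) The final state's coefficient on |1110> equals 0.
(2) The final state's coefficient on |0010> equals -sqrt(2)/2.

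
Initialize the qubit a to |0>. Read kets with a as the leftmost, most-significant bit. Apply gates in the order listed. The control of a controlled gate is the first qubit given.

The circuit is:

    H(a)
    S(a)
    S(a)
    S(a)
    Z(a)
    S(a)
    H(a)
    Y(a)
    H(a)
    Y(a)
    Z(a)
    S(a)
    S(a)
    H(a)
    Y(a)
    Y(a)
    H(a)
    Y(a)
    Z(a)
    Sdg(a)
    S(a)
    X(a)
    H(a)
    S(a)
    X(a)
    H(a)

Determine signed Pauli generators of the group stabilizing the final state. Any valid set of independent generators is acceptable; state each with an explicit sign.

The stabilizer group can be generated by +X, among other valid generating sets.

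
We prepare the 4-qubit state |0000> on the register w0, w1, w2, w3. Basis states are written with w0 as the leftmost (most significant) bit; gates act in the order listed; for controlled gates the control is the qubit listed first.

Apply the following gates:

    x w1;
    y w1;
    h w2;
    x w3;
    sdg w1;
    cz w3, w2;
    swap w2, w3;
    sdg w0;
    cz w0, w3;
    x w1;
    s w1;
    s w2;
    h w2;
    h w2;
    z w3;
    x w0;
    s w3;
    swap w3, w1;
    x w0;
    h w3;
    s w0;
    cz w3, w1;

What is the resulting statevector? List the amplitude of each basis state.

The final amplitudes are I/2 on |0010>, -I/2 on |0011>, -1/2 on |0110>, -1/2 on |0111>, and 0 on every other basis state.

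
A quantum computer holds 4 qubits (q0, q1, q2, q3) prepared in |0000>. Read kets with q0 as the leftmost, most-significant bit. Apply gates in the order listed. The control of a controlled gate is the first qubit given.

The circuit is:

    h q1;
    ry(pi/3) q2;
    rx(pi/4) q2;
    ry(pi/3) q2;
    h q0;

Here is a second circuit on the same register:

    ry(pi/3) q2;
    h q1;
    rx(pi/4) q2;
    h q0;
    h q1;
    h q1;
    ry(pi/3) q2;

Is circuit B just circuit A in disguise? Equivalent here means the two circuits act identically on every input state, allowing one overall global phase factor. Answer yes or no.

Yes: on every input state the two circuits agree up to one overall phase factor.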